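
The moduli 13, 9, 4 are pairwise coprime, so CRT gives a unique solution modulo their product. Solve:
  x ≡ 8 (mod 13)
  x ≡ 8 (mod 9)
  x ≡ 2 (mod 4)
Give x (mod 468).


Moduli 13, 9, 4 are pairwise coprime; by CRT there is a unique solution modulo M = 13 · 9 · 4 = 468.
Solve pairwise, accumulating the modulus:
  Start with x ≡ 8 (mod 13).
  Combine with x ≡ 8 (mod 9): since gcd(13, 9) = 1, we get a unique residue mod 117.
    Write x = 8 + 13·t and substitute into x ≡ 8 (mod 9): 13·t ≡ 8 − 8 = 0 (mod 9).
    Reduce coefficients mod 9: 4·t ≡ 0 (mod 9).
    The inverse of 4 mod 9 is 7 (since 4·7 = 28 = 3·9 + 1), so t ≡ 7·0 = 0 ≡ 0 (mod 9).
    Then x = 8 + 13·0 = 8, valid modulo lcm(13, 9) = 117: x ≡ 8 (mod 117).
  Combine with x ≡ 2 (mod 4): since gcd(117, 4) = 1, we get a unique residue mod 468.
    Write x = 8 + 117·t and substitute into x ≡ 2 (mod 4): 117·t ≡ 2 − 8 = -6 (mod 4).
    Reduce coefficients mod 4: 1·t ≡ 2 (mod 4).
    So t ≡ 2 (mod 4).
    Then x = 8 + 117·2 = 242, valid modulo lcm(117, 4) = 468: x ≡ 242 (mod 468).
Verify: 242 mod 13 = 8 ✓, 242 mod 9 = 8 ✓, 242 mod 4 = 2 ✓.

x ≡ 242 (mod 468).


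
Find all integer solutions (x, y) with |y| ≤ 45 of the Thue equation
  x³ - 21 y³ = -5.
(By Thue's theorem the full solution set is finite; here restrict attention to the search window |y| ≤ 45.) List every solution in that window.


The equation is x³ - 21y³ = -5. For fixed y, x³ = 21·y³ − 5, so a solution requires the RHS to be a perfect cube.
Strategy: iterate y from -45 to 45, compute RHS = 21·y³ − 5, and check whether it is a (positive or negative) perfect cube.
Check small values of y:
  y = 0: RHS = -5 is not a perfect cube.
  y = 1: RHS = 16 is not a perfect cube.
  y = -1: RHS = -26 is not a perfect cube.
  y = 2: RHS = 163 is not a perfect cube.
  y = -2: RHS = -173 is not a perfect cube.
  y = 3: RHS = 562 is not a perfect cube.
  y = -3: RHS = -572 is not a perfect cube.
Continuing the search up to |y| = 45 finds no solutions either.
No (x, y) in the scanned range satisfies the equation.

No integer solutions with |y| ≤ 45.


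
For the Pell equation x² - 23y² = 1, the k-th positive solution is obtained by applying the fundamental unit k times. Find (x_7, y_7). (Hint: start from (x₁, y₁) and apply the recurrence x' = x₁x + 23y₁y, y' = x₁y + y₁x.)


Step 1: Find the fundamental solution (x₁, y₁) of x² - 23y² = 1.
  Expand √23 as a continued fraction. a₀ = ⌊√23⌋ = 4; iterate m_{k+1} = d_k·a_k − m_k, d_{k+1} = (23 − m_{k+1}²)/d_k, a_{k+1} = ⌊(a₀ + m_{k+1})/d_{k+1}⌋ (starting m₀ = 0, d₀ = 1), with convergents p_k = a_k·p_{k-1} + p_{k-2}, q_k = a_k·q_{k-1} + q_{k-2} (p₋₁ = 1, q₋₁ = 0):
  k = 0: a₀ = 4; p₀/q₀ = 4/1; p₀² − 23·q₀² = 16 − 23 = -7.
  k = 1: m = 4, d = 7, a = ⌊(4 + 4)/7⌋ = 1; p/q = (1·4 + 1)/(1·1 + 0) = 5/1; p² − 23·q² = 25 − 23 = 2.
  k = 2: m = 3, d = 2, a = ⌊(4 + 3)/2⌋ = 3; p/q = (3·5 + 4)/(3·1 + 1) = 19/4; p² − 23·q² = 361 − 368 = -7.
  k = 3: m = 3, d = 7, a = ⌊(4 + 3)/7⌋ = 1; p/q = (1·19 + 5)/(1·4 + 1) = 24/5; p² − 23·q² = 576 − 575 = 1.
  The first convergent with p² − 23·q² = 1 gives the fundamental solution (x₁, y₁) = (24, 5).
Step 2: Apply the recurrence (x_{n+1}, y_{n+1}) = (x₁x_n + 23y₁y_n, x₁y_n + y₁x_n) repeatedly.
  From (x_1, y_1) = (24, 5): x_2 = 24·24 + 23·5·5 = 1151; y_2 = 24·5 + 5·24 = 240.
  From (x_2, y_2) = (1151, 240): x_3 = 24·1151 + 23·5·240 = 55224; y_3 = 24·240 + 5·1151 = 11515.
  From (x_3, y_3) = (55224, 11515): x_4 = 24·55224 + 23·5·11515 = 2649601; y_4 = 24·11515 + 5·55224 = 552480.
  From (x_4, y_4) = (2649601, 552480): x_5 = 24·2649601 + 23·5·552480 = 127125624; y_5 = 24·552480 + 5·2649601 = 26507525.
  From (x_5, y_5) = (127125624, 26507525): x_6 = 24·127125624 + 23·5·26507525 = 6099380351; y_6 = 24·26507525 + 5·127125624 = 1271808720.
  From (x_6, y_6) = (6099380351, 1271808720): x_7 = 24·6099380351 + 23·5·1271808720 = 292643131224; y_7 = 24·1271808720 + 5·6099380351 = 61020311035.
Step 3: Verify x_7² - 23·y_7² = 85640002252587283738176 - 85640002252587283738175 = 1 (should be 1). ✓

(x_1, y_1) = (24, 5); (x_7, y_7) = (292643131224, 61020311035).


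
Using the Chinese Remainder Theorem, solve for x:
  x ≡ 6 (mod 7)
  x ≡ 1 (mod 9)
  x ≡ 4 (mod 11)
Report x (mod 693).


Moduli 7, 9, 11 are pairwise coprime; by CRT there is a unique solution modulo M = 7 · 9 · 11 = 693.
Solve pairwise, accumulating the modulus:
  Start with x ≡ 6 (mod 7).
  Combine with x ≡ 1 (mod 9): since gcd(7, 9) = 1, we get a unique residue mod 63.
    Write x = 6 + 7·t and substitute into x ≡ 1 (mod 9): 7·t ≡ 1 − 6 = -5 (mod 9).
    Reduce coefficients mod 9: 7·t ≡ 4 (mod 9).
    The inverse of 7 mod 9 is 4 (since 7·4 = 28 = 3·9 + 1), so t ≡ 4·4 = 16 ≡ 7 (mod 9).
    Then x = 6 + 7·7 = 55, valid modulo lcm(7, 9) = 63: x ≡ 55 (mod 63).
  Combine with x ≡ 4 (mod 11): since gcd(63, 11) = 1, we get a unique residue mod 693.
    Write x = 55 + 63·t and substitute into x ≡ 4 (mod 11): 63·t ≡ 4 − 55 = -51 (mod 11).
    Reduce coefficients mod 11: 8·t ≡ 4 (mod 11).
    The inverse of 8 mod 11 is 7 (since 8·7 = 56 = 5·11 + 1), so t ≡ 7·4 = 28 ≡ 6 (mod 11).
    Then x = 55 + 63·6 = 433, valid modulo lcm(63, 11) = 693: x ≡ 433 (mod 693).
Verify: 433 mod 7 = 6 ✓, 433 mod 9 = 1 ✓, 433 mod 11 = 4 ✓.

x ≡ 433 (mod 693).


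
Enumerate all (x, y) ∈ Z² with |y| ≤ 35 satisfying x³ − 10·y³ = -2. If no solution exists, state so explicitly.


The equation is x³ - 10y³ = -2. For fixed y, x³ = 10·y³ − 2, so a solution requires the RHS to be a perfect cube.
Strategy: iterate y from -35 to 35, compute RHS = 10·y³ − 2, and check whether it is a (positive or negative) perfect cube.
Check small values of y:
  y = 0: RHS = -2 is not a perfect cube.
  y = 1: RHS = 8 = (2)³ ⇒ x = 2 works.
  y = -1: RHS = -12 is not a perfect cube.
  y = 2: RHS = 78 is not a perfect cube.
  y = -2: RHS = -82 is not a perfect cube.
  y = 3: RHS = 268 is not a perfect cube.
  y = -3: RHS = -272 is not a perfect cube.
Continuing the search up to |y| = 35 finds no further solutions beyond those listed.
Collected solutions: (2, 1).

Solutions (with |y| ≤ 35): (2, 1).


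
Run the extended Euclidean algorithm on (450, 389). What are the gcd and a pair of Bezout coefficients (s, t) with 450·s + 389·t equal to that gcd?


Euclidean algorithm on (450, 389) — divide until remainder is 0:
  450 = 1 · 389 + 61
  389 = 6 · 61 + 23
  61 = 2 · 23 + 15
  23 = 1 · 15 + 8
  15 = 1 · 8 + 7
  8 = 1 · 7 + 1
  7 = 7 · 1 + 0
gcd(450, 389) = 1.
Track Bezout coefficients alongside the remainders: start with r₀ = 450 = a·1 + b·0 (s = 1, t = 0) and r₁ = 389 = a·0 + b·1 (s = 0, t = 1); each new remainder r_{k+1} = r_{k-1} − q_k·r_k inherits s_{k+1} = s_{k-1} − q_k·s_k, t_{k+1} = t_{k-1} − q_k·t_k, so r_k = a·s_k + b·t_k at every step:
  q = 1: r = 61, s = 1 − 1·0 = 1, t = 0 − 1·1 = -1  (check: 450·1 + 389·(-1) = 61)
  q = 6: r = 23, s = 0 − 6·1 = -6, t = 1 − 6·(-1) = 7  (check: 450·(-6) + 389·7 = 23)
  q = 2: r = 15, s = 1 − 2·(-6) = 13, t = -1 − 2·7 = -15  (check: 450·13 + 389·(-15) = 15)
  q = 1: r = 8, s = -6 − 1·13 = -19, t = 7 − 1·(-15) = 22  (check: 450·(-19) + 389·22 = 8)
  q = 1: r = 7, s = 13 − 1·(-19) = 32, t = -15 − 1·22 = -37  (check: 450·32 + 389·(-37) = 7)
  q = 1: r = 1, s = -19 − 1·32 = -51, t = 22 − 1·(-37) = 59  (check: 450·(-51) + 389·59 = 1)
The row with r = 1 (the gcd) gives the Bezout coefficients s = -51, t = 59.
Result: 450 · (-51) + 389 · (59) = 1.

gcd(450, 389) = 1; s = -51, t = 59 (check: 450·(-51) + 389·59 = 1).


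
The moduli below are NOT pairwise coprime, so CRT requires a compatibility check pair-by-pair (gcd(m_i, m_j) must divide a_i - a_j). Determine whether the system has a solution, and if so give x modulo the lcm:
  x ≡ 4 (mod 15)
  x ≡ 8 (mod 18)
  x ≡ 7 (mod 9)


Moduli 15, 18, 9 are not pairwise coprime, so CRT works modulo lcm(m_i) when all pairwise compatibility conditions hold.
Pairwise compatibility: gcd(m_i, m_j) must divide a_i - a_j for every pair.
Merge one congruence at a time:
  Start: x ≡ 4 (mod 15).
  Combine with x ≡ 8 (mod 18): gcd(15, 18) = 3, and 8 - 4 = 4 is NOT divisible by 3.
    ⇒ system is inconsistent (no integer solution).

No solution (the system is inconsistent).


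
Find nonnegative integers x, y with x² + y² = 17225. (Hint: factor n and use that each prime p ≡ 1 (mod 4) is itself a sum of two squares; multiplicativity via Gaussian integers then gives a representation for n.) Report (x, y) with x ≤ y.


Step 1: Factor n = 17225 = 5^2 · 13 · 53.
Step 2: Check the mod-4 condition on each prime factor: 5 ≡ 1 (mod 4), exponent 2; 13 ≡ 1 (mod 4), exponent 1; 53 ≡ 1 (mod 4), exponent 1.
All primes ≡ 3 (mod 4) appear to even exponent (or don't appear), so by the two-squares theorem n IS expressible as a sum of two squares.
Step 3: Build a representation. Group n = k² · m with k = 5 and m = 13 · 53 = 689 (a product of primes ≡ 1 (mod 4)); a representation of m scales to one of n via (k·x)² + (k·y)² = k²(x² + y²). Each prime p ≡ 1 (mod 4) is itself a sum of two squares; find a² by testing p − a² for a perfect square:
  13: 13 − 1² = 12, 13 − 2² = 9 = 3² ⇒ 13 = 2² + 3².
  53: 53 − 1² = 52, 53 − 2² = 49 = 7² ⇒ 53 = 2² + 7².
  Combine using the Brahmagupta–Fibonacci identity (a² + b²)(c² + d²) = (ac − bd)² + (ad + bc)² = (ac + bd)² + (ad − bc)²:
  13 · 53 = 689: from (2² + 3²)(2² + 7²), take (2·2 − 3·7, 2·7 + 3·2) = (4 − 21, 14 + 6) = (-17, 20); dropping signs (only squares matter) gives (17, 20); check 17² + 20² = 289 + 400 = 689 ✓.
  Scale by k = 5: (5·17, 5·20) = (85, 100).
Step 4: Order so x ≤ y and verify: 85² + 100² = 7225 + 10000 = 17225 = n. ✓

n = 17225 = 85² + 100² (one valid representation with x ≤ y).


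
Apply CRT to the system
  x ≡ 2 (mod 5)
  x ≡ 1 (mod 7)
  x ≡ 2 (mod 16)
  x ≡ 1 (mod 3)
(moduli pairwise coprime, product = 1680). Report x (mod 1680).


Product of moduli M = 5 · 7 · 16 · 3 = 1680.
Merge one congruence at a time:
  Start: x ≡ 2 (mod 5).
  Combine with x ≡ 1 (mod 7); new modulus lcm = 35.
    Write x = 2 + 5·t and substitute into x ≡ 1 (mod 7): 5·t ≡ 1 − 2 = -1 (mod 7).
    Reduce coefficients mod 7: 5·t ≡ 6 (mod 7).
    The inverse of 5 mod 7 is 3 (since 5·3 = 15 = 2·7 + 1), so t ≡ 3·6 = 18 ≡ 4 (mod 7).
    Then x = 2 + 5·4 = 22, valid modulo lcm(5, 7) = 35: x ≡ 22 (mod 35).
  Combine with x ≡ 2 (mod 16); new modulus lcm = 560.
    Write x = 22 + 35·t and substitute into x ≡ 2 (mod 16): 35·t ≡ 2 − 22 = -20 (mod 16).
    Reduce coefficients mod 16: 3·t ≡ 12 (mod 16).
    The inverse of 3 mod 16 is 11 (since 3·11 = 33 = 2·16 + 1), so t ≡ 11·12 = 132 ≡ 4 (mod 16).
    Then x = 22 + 35·4 = 162, valid modulo lcm(35, 16) = 560: x ≡ 162 (mod 560).
  Combine with x ≡ 1 (mod 3); new modulus lcm = 1680.
    Write x = 162 + 560·t and substitute into x ≡ 1 (mod 3): 560·t ≡ 1 − 162 = -161 (mod 3).
    Reduce coefficients mod 3: 2·t ≡ 1 (mod 3).
    The inverse of 2 mod 3 is 2 (since 2·2 = 4 = 1·3 + 1), so t ≡ 2·1 = 2 ≡ 2 (mod 3).
    Then x = 162 + 560·2 = 1282, valid modulo lcm(560, 3) = 1680: x ≡ 1282 (mod 1680).
Verify against each original: 1282 mod 5 = 2, 1282 mod 7 = 1, 1282 mod 16 = 2, 1282 mod 3 = 1.

x ≡ 1282 (mod 1680).


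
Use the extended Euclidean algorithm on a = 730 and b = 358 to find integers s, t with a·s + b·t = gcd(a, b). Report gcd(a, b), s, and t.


Euclidean algorithm on (730, 358) — divide until remainder is 0:
  730 = 2 · 358 + 14
  358 = 25 · 14 + 8
  14 = 1 · 8 + 6
  8 = 1 · 6 + 2
  6 = 3 · 2 + 0
gcd(730, 358) = 2.
Track Bezout coefficients alongside the remainders: start with r₀ = 730 = a·1 + b·0 (s = 1, t = 0) and r₁ = 358 = a·0 + b·1 (s = 0, t = 1); each new remainder r_{k+1} = r_{k-1} − q_k·r_k inherits s_{k+1} = s_{k-1} − q_k·s_k, t_{k+1} = t_{k-1} − q_k·t_k, so r_k = a·s_k + b·t_k at every step:
  q = 2: r = 14, s = 1 − 2·0 = 1, t = 0 − 2·1 = -2  (check: 730·1 + 358·(-2) = 14)
  q = 25: r = 8, s = 0 − 25·1 = -25, t = 1 − 25·(-2) = 51  (check: 730·(-25) + 358·51 = 8)
  q = 1: r = 6, s = 1 − 1·(-25) = 26, t = -2 − 1·51 = -53  (check: 730·26 + 358·(-53) = 6)
  q = 1: r = 2, s = -25 − 1·26 = -51, t = 51 − 1·(-53) = 104  (check: 730·(-51) + 358·104 = 2)
The row with r = 2 (the gcd) gives the Bezout coefficients s = -51, t = 104.
Result: 730 · (-51) + 358 · (104) = 2.

gcd(730, 358) = 2; s = -51, t = 104 (check: 730·(-51) + 358·104 = 2).


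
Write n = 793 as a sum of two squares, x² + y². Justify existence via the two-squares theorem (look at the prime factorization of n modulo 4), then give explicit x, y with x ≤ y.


Step 1: Factor n = 793 = 13 · 61.
Step 2: Check the mod-4 condition on each prime factor: 13 ≡ 1 (mod 4), exponent 1; 61 ≡ 1 (mod 4), exponent 1.
All primes ≡ 3 (mod 4) appear to even exponent (or don't appear), so by the two-squares theorem n IS expressible as a sum of two squares.
Step 3: Build a representation. Here n = 13 · 61 is a product of primes ≡ 1 (mod 4). Each prime p ≡ 1 (mod 4) is itself a sum of two squares; find a² by testing p − a² for a perfect square:
  13: 13 − 1² = 12, 13 − 2² = 9 = 3² ⇒ 13 = 2² + 3².
  61: 61 − 1² = 60, 61 − 2² = 57, 61 − 3² = 52, 61 − 4² = 45, 61 − 5² = 36 = 6² ⇒ 61 = 5² + 6².
  Combine using the Brahmagupta–Fibonacci identity (a² + b²)(c² + d²) = (ac − bd)² + (ad + bc)² = (ac + bd)² + (ad − bc)²:
  13 · 61 = 793: from (2² + 3²)(5² + 6²), take (2·5 − 3·6, 2·6 + 3·5) = (10 − 18, 12 + 15) = (-8, 27); dropping signs (only squares matter) gives (8, 27); check 8² + 27² = 64 + 729 = 793 ✓.
Step 4: Order so x ≤ y and verify: 8² + 27² = 64 + 729 = 793 = n. ✓

n = 793 = 8² + 27² (one valid representation with x ≤ y).


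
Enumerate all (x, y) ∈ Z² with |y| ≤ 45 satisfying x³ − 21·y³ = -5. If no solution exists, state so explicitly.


The equation is x³ - 21y³ = -5. For fixed y, x³ = 21·y³ − 5, so a solution requires the RHS to be a perfect cube.
Strategy: iterate y from -45 to 45, compute RHS = 21·y³ − 5, and check whether it is a (positive or negative) perfect cube.
Check small values of y:
  y = 0: RHS = -5 is not a perfect cube.
  y = 1: RHS = 16 is not a perfect cube.
  y = -1: RHS = -26 is not a perfect cube.
  y = 2: RHS = 163 is not a perfect cube.
  y = -2: RHS = -173 is not a perfect cube.
  y = 3: RHS = 562 is not a perfect cube.
  y = -3: RHS = -572 is not a perfect cube.
Continuing the search up to |y| = 45 finds no solutions either.
No (x, y) in the scanned range satisfies the equation.

No integer solutions with |y| ≤ 45.


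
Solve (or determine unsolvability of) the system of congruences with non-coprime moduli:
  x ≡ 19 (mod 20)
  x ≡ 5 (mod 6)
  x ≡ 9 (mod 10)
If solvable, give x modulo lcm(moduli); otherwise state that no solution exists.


Moduli 20, 6, 10 are not pairwise coprime, so CRT works modulo lcm(m_i) when all pairwise compatibility conditions hold.
Pairwise compatibility: gcd(m_i, m_j) must divide a_i - a_j for every pair.
Merge one congruence at a time:
  Start: x ≡ 19 (mod 20).
  Combine with x ≡ 5 (mod 6): gcd(20, 6) = 2; 5 - 19 = -14, which IS divisible by 2, so compatible.
    Write x = 19 + 20·t and substitute into x ≡ 5 (mod 6): 20·t ≡ 5 − 19 = -14 (mod 6).
    Divide the congruence (and modulus) by g = 2: 10·t ≡ -7 (mod 3).
    Reduce coefficients mod 3: 1·t ≡ 2 (mod 3).
    So t ≡ 2 (mod 3).
    Then x = 19 + 20·2 = 59, valid modulo lcm(20, 6) = 60: x ≡ 59 (mod 60).
  Combine with x ≡ 9 (mod 10): gcd(60, 10) = 10; 9 - 59 = -50, which IS divisible by 10, so compatible.
    Write x = 59 + 60·t and substitute into x ≡ 9 (mod 10): 60·t ≡ 9 − 59 = -50 (mod 10).
    Divide the congruence (and modulus) by g = 10: 6·t ≡ -5 (mod 1).
    Modulo 1 every t works; take t = 0.
    Then x = 59 + 60·0 = 59, valid modulo lcm(60, 10) = 60: x ≡ 59 (mod 60).
Verify: 59 mod 20 = 19, 59 mod 6 = 5, 59 mod 10 = 9.

x ≡ 59 (mod 60).


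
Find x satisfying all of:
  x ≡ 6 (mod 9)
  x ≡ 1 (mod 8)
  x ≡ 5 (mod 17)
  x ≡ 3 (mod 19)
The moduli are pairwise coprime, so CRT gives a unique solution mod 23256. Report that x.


Product of moduli M = 9 · 8 · 17 · 19 = 23256.
Merge one congruence at a time:
  Start: x ≡ 6 (mod 9).
  Combine with x ≡ 1 (mod 8); new modulus lcm = 72.
    Write x = 6 + 9·t and substitute into x ≡ 1 (mod 8): 9·t ≡ 1 − 6 = -5 (mod 8).
    Reduce coefficients mod 8: 1·t ≡ 3 (mod 8).
    So t ≡ 3 (mod 8).
    Then x = 6 + 9·3 = 33, valid modulo lcm(9, 8) = 72: x ≡ 33 (mod 72).
  Combine with x ≡ 5 (mod 17); new modulus lcm = 1224.
    Write x = 33 + 72·t and substitute into x ≡ 5 (mod 17): 72·t ≡ 5 − 33 = -28 (mod 17).
    Reduce coefficients mod 17: 4·t ≡ 6 (mod 17).
    The inverse of 4 mod 17 is 13 (since 4·13 = 52 = 3·17 + 1), so t ≡ 13·6 = 78 ≡ 10 (mod 17).
    Then x = 33 + 72·10 = 753, valid modulo lcm(72, 17) = 1224: x ≡ 753 (mod 1224).
  Combine with x ≡ 3 (mod 19); new modulus lcm = 23256.
    Write x = 753 + 1224·t and substitute into x ≡ 3 (mod 19): 1224·t ≡ 3 − 753 = -750 (mod 19).
    Reduce coefficients mod 19: 8·t ≡ 10 (mod 19).
    The inverse of 8 mod 19 is 12 (since 8·12 = 96 = 5·19 + 1), so t ≡ 12·10 = 120 ≡ 6 (mod 19).
    Then x = 753 + 1224·6 = 8097, valid modulo lcm(1224, 19) = 23256: x ≡ 8097 (mod 23256).
Verify against each original: 8097 mod 9 = 6, 8097 mod 8 = 1, 8097 mod 17 = 5, 8097 mod 19 = 3.

x ≡ 8097 (mod 23256).


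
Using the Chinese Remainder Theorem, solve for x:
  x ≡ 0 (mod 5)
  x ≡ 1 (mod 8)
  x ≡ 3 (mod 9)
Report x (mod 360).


Moduli 5, 8, 9 are pairwise coprime; by CRT there is a unique solution modulo M = 5 · 8 · 9 = 360.
Solve pairwise, accumulating the modulus:
  Start with x ≡ 0 (mod 5).
  Combine with x ≡ 1 (mod 8): since gcd(5, 8) = 1, we get a unique residue mod 40.
    Write x = 0 + 5·t and substitute into x ≡ 1 (mod 8): 5·t ≡ 1 − 0 = 1 (mod 8).
    The inverse of 5 mod 8 is 5 (since 5·5 = 25 = 3·8 + 1), so t ≡ 5·1 = 5 ≡ 5 (mod 8).
    Then x = 0 + 5·5 = 25, valid modulo lcm(5, 8) = 40: x ≡ 25 (mod 40).
  Combine with x ≡ 3 (mod 9): since gcd(40, 9) = 1, we get a unique residue mod 360.
    Write x = 25 + 40·t and substitute into x ≡ 3 (mod 9): 40·t ≡ 3 − 25 = -22 (mod 9).
    Reduce coefficients mod 9: 4·t ≡ 5 (mod 9).
    The inverse of 4 mod 9 is 7 (since 4·7 = 28 = 3·9 + 1), so t ≡ 7·5 = 35 ≡ 8 (mod 9).
    Then x = 25 + 40·8 = 345, valid modulo lcm(40, 9) = 360: x ≡ 345 (mod 360).
Verify: 345 mod 5 = 0 ✓, 345 mod 8 = 1 ✓, 345 mod 9 = 3 ✓.

x ≡ 345 (mod 360).


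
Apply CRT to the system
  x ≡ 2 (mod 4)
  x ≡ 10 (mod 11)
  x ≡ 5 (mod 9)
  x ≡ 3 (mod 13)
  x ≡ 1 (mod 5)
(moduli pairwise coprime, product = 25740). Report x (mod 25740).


Product of moduli M = 4 · 11 · 9 · 13 · 5 = 25740.
Merge one congruence at a time:
  Start: x ≡ 2 (mod 4).
  Combine with x ≡ 10 (mod 11); new modulus lcm = 44.
    Write x = 2 + 4·t and substitute into x ≡ 10 (mod 11): 4·t ≡ 10 − 2 = 8 (mod 11).
    The inverse of 4 mod 11 is 3 (since 4·3 = 12 = 1·11 + 1), so t ≡ 3·8 = 24 ≡ 2 (mod 11).
    Then x = 2 + 4·2 = 10, valid modulo lcm(4, 11) = 44: x ≡ 10 (mod 44).
  Combine with x ≡ 5 (mod 9); new modulus lcm = 396.
    Write x = 10 + 44·t and substitute into x ≡ 5 (mod 9): 44·t ≡ 5 − 10 = -5 (mod 9).
    Reduce coefficients mod 9: 8·t ≡ 4 (mod 9).
    The inverse of 8 mod 9 is 8 (since 8·8 = 64 = 7·9 + 1), so t ≡ 8·4 = 32 ≡ 5 (mod 9).
    Then x = 10 + 44·5 = 230, valid modulo lcm(44, 9) = 396: x ≡ 230 (mod 396).
  Combine with x ≡ 3 (mod 13); new modulus lcm = 5148.
    Write x = 230 + 396·t and substitute into x ≡ 3 (mod 13): 396·t ≡ 3 − 230 = -227 (mod 13).
    Reduce coefficients mod 13: 6·t ≡ 7 (mod 13).
    The inverse of 6 mod 13 is 11 (since 6·11 = 66 = 5·13 + 1), so t ≡ 11·7 = 77 ≡ 12 (mod 13).
    Then x = 230 + 396·12 = 4982, valid modulo lcm(396, 13) = 5148: x ≡ 4982 (mod 5148).
  Combine with x ≡ 1 (mod 5); new modulus lcm = 25740.
    Write x = 4982 + 5148·t and substitute into x ≡ 1 (mod 5): 5148·t ≡ 1 − 4982 = -4981 (mod 5).
    Reduce coefficients mod 5: 3·t ≡ 4 (mod 5).
    The inverse of 3 mod 5 is 2 (since 3·2 = 6 = 1·5 + 1), so t ≡ 2·4 = 8 ≡ 3 (mod 5).
    Then x = 4982 + 5148·3 = 20426, valid modulo lcm(5148, 5) = 25740: x ≡ 20426 (mod 25740).
Verify against each original: 20426 mod 4 = 2, 20426 mod 11 = 10, 20426 mod 9 = 5, 20426 mod 13 = 3, 20426 mod 5 = 1.

x ≡ 20426 (mod 25740).


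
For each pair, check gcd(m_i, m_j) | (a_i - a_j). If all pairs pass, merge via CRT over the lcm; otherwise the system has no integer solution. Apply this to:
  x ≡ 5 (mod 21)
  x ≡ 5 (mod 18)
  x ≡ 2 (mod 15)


Moduli 21, 18, 15 are not pairwise coprime, so CRT works modulo lcm(m_i) when all pairwise compatibility conditions hold.
Pairwise compatibility: gcd(m_i, m_j) must divide a_i - a_j for every pair.
Merge one congruence at a time:
  Start: x ≡ 5 (mod 21).
  Combine with x ≡ 5 (mod 18): gcd(21, 18) = 3; 5 - 5 = 0, which IS divisible by 3, so compatible.
    Write x = 5 + 21·t and substitute into x ≡ 5 (mod 18): 21·t ≡ 5 − 5 = 0 (mod 18).
    Divide the congruence (and modulus) by g = 3: 7·t ≡ 0 (mod 6).
    Reduce coefficients mod 6: 1·t ≡ 0 (mod 6).
    So t ≡ 0 (mod 6).
    Then x = 5 + 21·0 = 5, valid modulo lcm(21, 18) = 126: x ≡ 5 (mod 126).
  Combine with x ≡ 2 (mod 15): gcd(126, 15) = 3; 2 - 5 = -3, which IS divisible by 3, so compatible.
    Write x = 5 + 126·t and substitute into x ≡ 2 (mod 15): 126·t ≡ 2 − 5 = -3 (mod 15).
    Divide the congruence (and modulus) by g = 3: 42·t ≡ -1 (mod 5).
    Reduce coefficients mod 5: 2·t ≡ 4 (mod 5).
    The inverse of 2 mod 5 is 3 (since 2·3 = 6 = 1·5 + 1), so t ≡ 3·4 = 12 ≡ 2 (mod 5).
    Then x = 5 + 126·2 = 257, valid modulo lcm(126, 15) = 630: x ≡ 257 (mod 630).
Verify: 257 mod 21 = 5, 257 mod 18 = 5, 257 mod 15 = 2.

x ≡ 257 (mod 630).


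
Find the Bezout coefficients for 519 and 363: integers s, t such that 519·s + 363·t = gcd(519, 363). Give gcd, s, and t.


Euclidean algorithm on (519, 363) — divide until remainder is 0:
  519 = 1 · 363 + 156
  363 = 2 · 156 + 51
  156 = 3 · 51 + 3
  51 = 17 · 3 + 0
gcd(519, 363) = 3.
Track Bezout coefficients alongside the remainders: start with r₀ = 519 = a·1 + b·0 (s = 1, t = 0) and r₁ = 363 = a·0 + b·1 (s = 0, t = 1); each new remainder r_{k+1} = r_{k-1} − q_k·r_k inherits s_{k+1} = s_{k-1} − q_k·s_k, t_{k+1} = t_{k-1} − q_k·t_k, so r_k = a·s_k + b·t_k at every step:
  q = 1: r = 156, s = 1 − 1·0 = 1, t = 0 − 1·1 = -1  (check: 519·1 + 363·(-1) = 156)
  q = 2: r = 51, s = 0 − 2·1 = -2, t = 1 − 2·(-1) = 3  (check: 519·(-2) + 363·3 = 51)
  q = 3: r = 3, s = 1 − 3·(-2) = 7, t = -1 − 3·3 = -10  (check: 519·7 + 363·(-10) = 3)
The row with r = 3 (the gcd) gives the Bezout coefficients s = 7, t = -10.
Result: 519 · (7) + 363 · (-10) = 3.

gcd(519, 363) = 3; s = 7, t = -10 (check: 519·7 + 363·(-10) = 3).


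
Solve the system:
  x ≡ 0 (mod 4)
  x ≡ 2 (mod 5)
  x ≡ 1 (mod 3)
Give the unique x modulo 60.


Moduli 4, 5, 3 are pairwise coprime; by CRT there is a unique solution modulo M = 4 · 5 · 3 = 60.
Solve pairwise, accumulating the modulus:
  Start with x ≡ 0 (mod 4).
  Combine with x ≡ 2 (mod 5): since gcd(4, 5) = 1, we get a unique residue mod 20.
    Write x = 0 + 4·t and substitute into x ≡ 2 (mod 5): 4·t ≡ 2 − 0 = 2 (mod 5).
    The inverse of 4 mod 5 is 4 (since 4·4 = 16 = 3·5 + 1), so t ≡ 4·2 = 8 ≡ 3 (mod 5).
    Then x = 0 + 4·3 = 12, valid modulo lcm(4, 5) = 20: x ≡ 12 (mod 20).
  Combine with x ≡ 1 (mod 3): since gcd(20, 3) = 1, we get a unique residue mod 60.
    Write x = 12 + 20·t and substitute into x ≡ 1 (mod 3): 20·t ≡ 1 − 12 = -11 (mod 3).
    Reduce coefficients mod 3: 2·t ≡ 1 (mod 3).
    The inverse of 2 mod 3 is 2 (since 2·2 = 4 = 1·3 + 1), so t ≡ 2·1 = 2 ≡ 2 (mod 3).
    Then x = 12 + 20·2 = 52, valid modulo lcm(20, 3) = 60: x ≡ 52 (mod 60).
Verify: 52 mod 4 = 0 ✓, 52 mod 5 = 2 ✓, 52 mod 3 = 1 ✓.

x ≡ 52 (mod 60).


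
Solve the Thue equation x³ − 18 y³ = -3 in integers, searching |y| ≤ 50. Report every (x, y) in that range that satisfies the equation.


The equation is x³ - 18y³ = -3. For fixed y, x³ = 18·y³ − 3, so a solution requires the RHS to be a perfect cube.
Strategy: iterate y from -50 to 50, compute RHS = 18·y³ − 3, and check whether it is a (positive or negative) perfect cube.
Check small values of y:
  y = 0: RHS = -3 is not a perfect cube.
  y = 1: RHS = 15 is not a perfect cube.
  y = -1: RHS = -21 is not a perfect cube.
  y = 2: RHS = 141 is not a perfect cube.
  y = -2: RHS = -147 is not a perfect cube.
  y = 3: RHS = 483 is not a perfect cube.
  y = -3: RHS = -489 is not a perfect cube.
Continuing the search up to |y| = 50 finds no solutions either.
No (x, y) in the scanned range satisfies the equation.

No integer solutions with |y| ≤ 50.


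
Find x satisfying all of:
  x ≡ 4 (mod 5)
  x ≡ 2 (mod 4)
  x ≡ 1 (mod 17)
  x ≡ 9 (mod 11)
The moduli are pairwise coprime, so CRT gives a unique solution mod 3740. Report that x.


Product of moduli M = 5 · 4 · 17 · 11 = 3740.
Merge one congruence at a time:
  Start: x ≡ 4 (mod 5).
  Combine with x ≡ 2 (mod 4); new modulus lcm = 20.
    Write x = 4 + 5·t and substitute into x ≡ 2 (mod 4): 5·t ≡ 2 − 4 = -2 (mod 4).
    Reduce coefficients mod 4: 1·t ≡ 2 (mod 4).
    So t ≡ 2 (mod 4).
    Then x = 4 + 5·2 = 14, valid modulo lcm(5, 4) = 20: x ≡ 14 (mod 20).
  Combine with x ≡ 1 (mod 17); new modulus lcm = 340.
    Write x = 14 + 20·t and substitute into x ≡ 1 (mod 17): 20·t ≡ 1 − 14 = -13 (mod 17).
    Reduce coefficients mod 17: 3·t ≡ 4 (mod 17).
    The inverse of 3 mod 17 is 6 (since 3·6 = 18 = 1·17 + 1), so t ≡ 6·4 = 24 ≡ 7 (mod 17).
    Then x = 14 + 20·7 = 154, valid modulo lcm(20, 17) = 340: x ≡ 154 (mod 340).
  Combine with x ≡ 9 (mod 11); new modulus lcm = 3740.
    Write x = 154 + 340·t and substitute into x ≡ 9 (mod 11): 340·t ≡ 9 − 154 = -145 (mod 11).
    Reduce coefficients mod 11: 10·t ≡ 9 (mod 11).
    The inverse of 10 mod 11 is 10 (since 10·10 = 100 = 9·11 + 1), so t ≡ 10·9 = 90 ≡ 2 (mod 11).
    Then x = 154 + 340·2 = 834, valid modulo lcm(340, 11) = 3740: x ≡ 834 (mod 3740).
Verify against each original: 834 mod 5 = 4, 834 mod 4 = 2, 834 mod 17 = 1, 834 mod 11 = 9.

x ≡ 834 (mod 3740).


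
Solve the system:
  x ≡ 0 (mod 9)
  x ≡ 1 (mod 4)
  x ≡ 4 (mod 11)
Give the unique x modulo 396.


Moduli 9, 4, 11 are pairwise coprime; by CRT there is a unique solution modulo M = 9 · 4 · 11 = 396.
Solve pairwise, accumulating the modulus:
  Start with x ≡ 0 (mod 9).
  Combine with x ≡ 1 (mod 4): since gcd(9, 4) = 1, we get a unique residue mod 36.
    Write x = 0 + 9·t and substitute into x ≡ 1 (mod 4): 9·t ≡ 1 − 0 = 1 (mod 4).
    Reduce coefficients mod 4: 1·t ≡ 1 (mod 4).
    So t ≡ 1 (mod 4).
    Then x = 0 + 9·1 = 9, valid modulo lcm(9, 4) = 36: x ≡ 9 (mod 36).
  Combine with x ≡ 4 (mod 11): since gcd(36, 11) = 1, we get a unique residue mod 396.
    Write x = 9 + 36·t and substitute into x ≡ 4 (mod 11): 36·t ≡ 4 − 9 = -5 (mod 11).
    Reduce coefficients mod 11: 3·t ≡ 6 (mod 11).
    The inverse of 3 mod 11 is 4 (since 3·4 = 12 = 1·11 + 1), so t ≡ 4·6 = 24 ≡ 2 (mod 11).
    Then x = 9 + 36·2 = 81, valid modulo lcm(36, 11) = 396: x ≡ 81 (mod 396).
Verify: 81 mod 9 = 0 ✓, 81 mod 4 = 1 ✓, 81 mod 11 = 4 ✓.

x ≡ 81 (mod 396).


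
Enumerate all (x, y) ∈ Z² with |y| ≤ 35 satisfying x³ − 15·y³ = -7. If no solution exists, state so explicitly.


The equation is x³ - 15y³ = -7. For fixed y, x³ = 15·y³ − 7, so a solution requires the RHS to be a perfect cube.
Strategy: iterate y from -35 to 35, compute RHS = 15·y³ − 7, and check whether it is a (positive or negative) perfect cube.
Check small values of y:
  y = 0: RHS = -7 is not a perfect cube.
  y = 1: RHS = 8 = (2)³ ⇒ x = 2 works.
  y = -1: RHS = -22 is not a perfect cube.
  y = 2: RHS = 113 is not a perfect cube.
  y = -2: RHS = -127 is not a perfect cube.
  y = 3: RHS = 398 is not a perfect cube.
  y = -3: RHS = -412 is not a perfect cube.
Continuing the search up to |y| = 35 finds no further solutions beyond those listed.
Collected solutions: (2, 1).

Solutions (with |y| ≤ 35): (2, 1).


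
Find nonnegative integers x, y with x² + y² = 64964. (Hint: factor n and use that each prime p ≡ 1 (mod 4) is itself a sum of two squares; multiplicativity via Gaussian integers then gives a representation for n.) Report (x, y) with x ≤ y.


Step 1: Factor n = 64964 = 2^2 · 109 · 149.
Step 2: Check the mod-4 condition on each prime factor: 2 = 2 (special); 109 ≡ 1 (mod 4), exponent 1; 149 ≡ 1 (mod 4), exponent 1.
All primes ≡ 3 (mod 4) appear to even exponent (or don't appear), so by the two-squares theorem n IS expressible as a sum of two squares.
Step 3: Build a representation. Group n = k² · m with k = 2 and m = 109 · 149 = 16241 (a product of primes ≡ 1 (mod 4)); a representation of m scales to one of n via (k·x)² + (k·y)² = k²(x² + y²). Each prime p ≡ 1 (mod 4) is itself a sum of two squares; find a² by testing p − a² for a perfect square:
  109: 109 − 1² = 108, 109 − 2² = 105, 109 − 3² = 100 = 10² ⇒ 109 = 3² + 10².
  149: 149 − 1² = 148, 149 − 2² = 145, 149 − 3² = 140, 149 − 4² = 133, 149 − 5² = 124, 149 − 6² = 113, 149 − 7² = 100 = 10² ⇒ 149 = 7² + 10².
  Combine using the Brahmagupta–Fibonacci identity (a² + b²)(c² + d²) = (ac − bd)² + (ad + bc)² = (ac + bd)² + (ad − bc)²:
  109 · 149 = 16241: from (3² + 10²)(7² + 10²), take (3·7 − 10·10, 3·10 + 10·7) = (21 − 100, 30 + 70) = (-79, 100); dropping signs (only squares matter) gives (79, 100); check 79² + 100² = 6241 + 10000 = 16241 ✓.
  Scale by k = 2: (2·79, 2·100) = (158, 200).
Step 4: Order so x ≤ y and verify: 158² + 200² = 24964 + 40000 = 64964 = n. ✓

n = 64964 = 158² + 200² (one valid representation with x ≤ y).


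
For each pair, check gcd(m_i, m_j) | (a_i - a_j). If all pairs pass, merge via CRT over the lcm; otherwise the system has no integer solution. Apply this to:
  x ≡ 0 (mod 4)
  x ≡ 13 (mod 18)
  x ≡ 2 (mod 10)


Moduli 4, 18, 10 are not pairwise coprime, so CRT works modulo lcm(m_i) when all pairwise compatibility conditions hold.
Pairwise compatibility: gcd(m_i, m_j) must divide a_i - a_j for every pair.
Merge one congruence at a time:
  Start: x ≡ 0 (mod 4).
  Combine with x ≡ 13 (mod 18): gcd(4, 18) = 2, and 13 - 0 = 13 is NOT divisible by 2.
    ⇒ system is inconsistent (no integer solution).

No solution (the system is inconsistent).


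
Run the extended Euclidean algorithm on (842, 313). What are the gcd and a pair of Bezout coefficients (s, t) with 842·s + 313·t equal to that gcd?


Euclidean algorithm on (842, 313) — divide until remainder is 0:
  842 = 2 · 313 + 216
  313 = 1 · 216 + 97
  216 = 2 · 97 + 22
  97 = 4 · 22 + 9
  22 = 2 · 9 + 4
  9 = 2 · 4 + 1
  4 = 4 · 1 + 0
gcd(842, 313) = 1.
Track Bezout coefficients alongside the remainders: start with r₀ = 842 = a·1 + b·0 (s = 1, t = 0) and r₁ = 313 = a·0 + b·1 (s = 0, t = 1); each new remainder r_{k+1} = r_{k-1} − q_k·r_k inherits s_{k+1} = s_{k-1} − q_k·s_k, t_{k+1} = t_{k-1} − q_k·t_k, so r_k = a·s_k + b·t_k at every step:
  q = 2: r = 216, s = 1 − 2·0 = 1, t = 0 − 2·1 = -2  (check: 842·1 + 313·(-2) = 216)
  q = 1: r = 97, s = 0 − 1·1 = -1, t = 1 − 1·(-2) = 3  (check: 842·(-1) + 313·3 = 97)
  q = 2: r = 22, s = 1 − 2·(-1) = 3, t = -2 − 2·3 = -8  (check: 842·3 + 313·(-8) = 22)
  q = 4: r = 9, s = -1 − 4·3 = -13, t = 3 − 4·(-8) = 35  (check: 842·(-13) + 313·35 = 9)
  q = 2: r = 4, s = 3 − 2·(-13) = 29, t = -8 − 2·35 = -78  (check: 842·29 + 313·(-78) = 4)
  q = 2: r = 1, s = -13 − 2·29 = -71, t = 35 − 2·(-78) = 191  (check: 842·(-71) + 313·191 = 1)
The row with r = 1 (the gcd) gives the Bezout coefficients s = -71, t = 191.
Result: 842 · (-71) + 313 · (191) = 1.

gcd(842, 313) = 1; s = -71, t = 191 (check: 842·(-71) + 313·191 = 1).


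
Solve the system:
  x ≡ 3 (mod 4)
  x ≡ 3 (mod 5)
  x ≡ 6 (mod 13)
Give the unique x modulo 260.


Moduli 4, 5, 13 are pairwise coprime; by CRT there is a unique solution modulo M = 4 · 5 · 13 = 260.
Solve pairwise, accumulating the modulus:
  Start with x ≡ 3 (mod 4).
  Combine with x ≡ 3 (mod 5): since gcd(4, 5) = 1, we get a unique residue mod 20.
    Write x = 3 + 4·t and substitute into x ≡ 3 (mod 5): 4·t ≡ 3 − 3 = 0 (mod 5).
    The inverse of 4 mod 5 is 4 (since 4·4 = 16 = 3·5 + 1), so t ≡ 4·0 = 0 ≡ 0 (mod 5).
    Then x = 3 + 4·0 = 3, valid modulo lcm(4, 5) = 20: x ≡ 3 (mod 20).
  Combine with x ≡ 6 (mod 13): since gcd(20, 13) = 1, we get a unique residue mod 260.
    Write x = 3 + 20·t and substitute into x ≡ 6 (mod 13): 20·t ≡ 6 − 3 = 3 (mod 13).
    Reduce coefficients mod 13: 7·t ≡ 3 (mod 13).
    The inverse of 7 mod 13 is 2 (since 7·2 = 14 = 1·13 + 1), so t ≡ 2·3 = 6 ≡ 6 (mod 13).
    Then x = 3 + 20·6 = 123, valid modulo lcm(20, 13) = 260: x ≡ 123 (mod 260).
Verify: 123 mod 4 = 3 ✓, 123 mod 5 = 3 ✓, 123 mod 13 = 6 ✓.

x ≡ 123 (mod 260).


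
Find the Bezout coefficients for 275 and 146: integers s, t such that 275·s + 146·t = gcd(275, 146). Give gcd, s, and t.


Euclidean algorithm on (275, 146) — divide until remainder is 0:
  275 = 1 · 146 + 129
  146 = 1 · 129 + 17
  129 = 7 · 17 + 10
  17 = 1 · 10 + 7
  10 = 1 · 7 + 3
  7 = 2 · 3 + 1
  3 = 3 · 1 + 0
gcd(275, 146) = 1.
Track Bezout coefficients alongside the remainders: start with r₀ = 275 = a·1 + b·0 (s = 1, t = 0) and r₁ = 146 = a·0 + b·1 (s = 0, t = 1); each new remainder r_{k+1} = r_{k-1} − q_k·r_k inherits s_{k+1} = s_{k-1} − q_k·s_k, t_{k+1} = t_{k-1} − q_k·t_k, so r_k = a·s_k + b·t_k at every step:
  q = 1: r = 129, s = 1 − 1·0 = 1, t = 0 − 1·1 = -1  (check: 275·1 + 146·(-1) = 129)
  q = 1: r = 17, s = 0 − 1·1 = -1, t = 1 − 1·(-1) = 2  (check: 275·(-1) + 146·2 = 17)
  q = 7: r = 10, s = 1 − 7·(-1) = 8, t = -1 − 7·2 = -15  (check: 275·8 + 146·(-15) = 10)
  q = 1: r = 7, s = -1 − 1·8 = -9, t = 2 − 1·(-15) = 17  (check: 275·(-9) + 146·17 = 7)
  q = 1: r = 3, s = 8 − 1·(-9) = 17, t = -15 − 1·17 = -32  (check: 275·17 + 146·(-32) = 3)
  q = 2: r = 1, s = -9 − 2·17 = -43, t = 17 − 2·(-32) = 81  (check: 275·(-43) + 146·81 = 1)
The row with r = 1 (the gcd) gives the Bezout coefficients s = -43, t = 81.
Result: 275 · (-43) + 146 · (81) = 1.

gcd(275, 146) = 1; s = -43, t = 81 (check: 275·(-43) + 146·81 = 1).


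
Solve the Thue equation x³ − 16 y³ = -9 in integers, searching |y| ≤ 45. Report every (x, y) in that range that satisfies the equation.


The equation is x³ - 16y³ = -9. For fixed y, x³ = 16·y³ − 9, so a solution requires the RHS to be a perfect cube.
Strategy: iterate y from -45 to 45, compute RHS = 16·y³ − 9, and check whether it is a (positive or negative) perfect cube.
Check small values of y:
  y = 0: RHS = -9 is not a perfect cube.
  y = 1: RHS = 7 is not a perfect cube.
  y = -1: RHS = -25 is not a perfect cube.
  y = 2: RHS = 119 is not a perfect cube.
  y = -2: RHS = -137 is not a perfect cube.
  y = 3: RHS = 423 is not a perfect cube.
  y = -3: RHS = -441 is not a perfect cube.
Continuing the search up to |y| = 45 finds no solutions either.
No (x, y) in the scanned range satisfies the equation.

No integer solutions with |y| ≤ 45.


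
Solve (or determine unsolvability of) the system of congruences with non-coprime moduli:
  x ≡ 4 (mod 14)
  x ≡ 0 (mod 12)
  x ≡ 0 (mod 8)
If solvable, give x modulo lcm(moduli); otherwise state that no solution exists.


Moduli 14, 12, 8 are not pairwise coprime, so CRT works modulo lcm(m_i) when all pairwise compatibility conditions hold.
Pairwise compatibility: gcd(m_i, m_j) must divide a_i - a_j for every pair.
Merge one congruence at a time:
  Start: x ≡ 4 (mod 14).
  Combine with x ≡ 0 (mod 12): gcd(14, 12) = 2; 0 - 4 = -4, which IS divisible by 2, so compatible.
    Write x = 4 + 14·t and substitute into x ≡ 0 (mod 12): 14·t ≡ 0 − 4 = -4 (mod 12).
    Divide the congruence (and modulus) by g = 2: 7·t ≡ -2 (mod 6).
    Reduce coefficients mod 6: 1·t ≡ 4 (mod 6).
    So t ≡ 4 (mod 6).
    Then x = 4 + 14·4 = 60, valid modulo lcm(14, 12) = 84: x ≡ 60 (mod 84).
  Combine with x ≡ 0 (mod 8): gcd(84, 8) = 4; 0 - 60 = -60, which IS divisible by 4, so compatible.
    Write x = 60 + 84·t and substitute into x ≡ 0 (mod 8): 84·t ≡ 0 − 60 = -60 (mod 8).
    Divide the congruence (and modulus) by g = 4: 21·t ≡ -15 (mod 2).
    Reduce coefficients mod 2: 1·t ≡ 1 (mod 2).
    So t ≡ 1 (mod 2).
    Then x = 60 + 84·1 = 144, valid modulo lcm(84, 8) = 168: x ≡ 144 (mod 168).
Verify: 144 mod 14 = 4, 144 mod 12 = 0, 144 mod 8 = 0.

x ≡ 144 (mod 168).


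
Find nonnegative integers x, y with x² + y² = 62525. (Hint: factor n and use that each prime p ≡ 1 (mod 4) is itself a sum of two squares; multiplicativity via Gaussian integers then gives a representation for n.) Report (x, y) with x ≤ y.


Step 1: Factor n = 62525 = 5^2 · 41 · 61.
Step 2: Check the mod-4 condition on each prime factor: 5 ≡ 1 (mod 4), exponent 2; 41 ≡ 1 (mod 4), exponent 1; 61 ≡ 1 (mod 4), exponent 1.
All primes ≡ 3 (mod 4) appear to even exponent (or don't appear), so by the two-squares theorem n IS expressible as a sum of two squares.
Step 3: Build a representation. Group n = k² · m with k = 5 and m = 41 · 61 = 2501 (a product of primes ≡ 1 (mod 4)); a representation of m scales to one of n via (k·x)² + (k·y)² = k²(x² + y²). Each prime p ≡ 1 (mod 4) is itself a sum of two squares; find a² by testing p − a² for a perfect square:
  41: 41 − 1² = 40, 41 − 2² = 37, 41 − 3² = 32, 41 − 4² = 25 = 5² ⇒ 41 = 4² + 5².
  61: 61 − 1² = 60, 61 − 2² = 57, 61 − 3² = 52, 61 − 4² = 45, 61 − 5² = 36 = 6² ⇒ 61 = 5² + 6².
  Combine using the Brahmagupta–Fibonacci identity (a² + b²)(c² + d²) = (ac − bd)² + (ad + bc)² = (ac + bd)² + (ad − bc)²:
  41 · 61 = 2501: from (4² + 5²)(5² + 6²), take (4·5 − 5·6, 4·6 + 5·5) = (20 − 30, 24 + 25) = (-10, 49); dropping signs (only squares matter) gives (10, 49); check 10² + 49² = 100 + 2401 = 2501 ✓.
  Scale by k = 5: (5·10, 5·49) = (50, 245).
Step 4: Order so x ≤ y and verify: 50² + 245² = 2500 + 60025 = 62525 = n. ✓

n = 62525 = 50² + 245² (one valid representation with x ≤ y).


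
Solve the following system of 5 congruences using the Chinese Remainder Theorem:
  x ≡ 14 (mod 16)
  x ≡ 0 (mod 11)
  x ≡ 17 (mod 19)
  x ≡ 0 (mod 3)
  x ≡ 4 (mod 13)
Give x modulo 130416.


Product of moduli M = 16 · 11 · 19 · 3 · 13 = 130416.
Merge one congruence at a time:
  Start: x ≡ 14 (mod 16).
  Combine with x ≡ 0 (mod 11); new modulus lcm = 176.
    Write x = 14 + 16·t and substitute into x ≡ 0 (mod 11): 16·t ≡ 0 − 14 = -14 (mod 11).
    Reduce coefficients mod 11: 5·t ≡ 8 (mod 11).
    The inverse of 5 mod 11 is 9 (since 5·9 = 45 = 4·11 + 1), so t ≡ 9·8 = 72 ≡ 6 (mod 11).
    Then x = 14 + 16·6 = 110, valid modulo lcm(16, 11) = 176: x ≡ 110 (mod 176).
  Combine with x ≡ 17 (mod 19); new modulus lcm = 3344.
    Write x = 110 + 176·t and substitute into x ≡ 17 (mod 19): 176·t ≡ 17 − 110 = -93 (mod 19).
    Reduce coefficients mod 19: 5·t ≡ 2 (mod 19).
    The inverse of 5 mod 19 is 4 (since 5·4 = 20 = 1·19 + 1), so t ≡ 4·2 = 8 ≡ 8 (mod 19).
    Then x = 110 + 176·8 = 1518, valid modulo lcm(176, 19) = 3344: x ≡ 1518 (mod 3344).
  Combine with x ≡ 0 (mod 3); new modulus lcm = 10032.
    Write x = 1518 + 3344·t and substitute into x ≡ 0 (mod 3): 3344·t ≡ 0 − 1518 = -1518 (mod 3).
    Reduce coefficients mod 3: 2·t ≡ 0 (mod 3).
    The inverse of 2 mod 3 is 2 (since 2·2 = 4 = 1·3 + 1), so t ≡ 2·0 = 0 ≡ 0 (mod 3).
    Then x = 1518 + 3344·0 = 1518, valid modulo lcm(3344, 3) = 10032: x ≡ 1518 (mod 10032).
  Combine with x ≡ 4 (mod 13); new modulus lcm = 130416.
    Write x = 1518 + 10032·t and substitute into x ≡ 4 (mod 13): 10032·t ≡ 4 − 1518 = -1514 (mod 13).
    Reduce coefficients mod 13: 9·t ≡ 7 (mod 13).
    The inverse of 9 mod 13 is 3 (since 9·3 = 27 = 2·13 + 1), so t ≡ 3·7 = 21 ≡ 8 (mod 13).
    Then x = 1518 + 10032·8 = 81774, valid modulo lcm(10032, 13) = 130416: x ≡ 81774 (mod 130416).
Verify against each original: 81774 mod 16 = 14, 81774 mod 11 = 0, 81774 mod 19 = 17, 81774 mod 3 = 0, 81774 mod 13 = 4.

x ≡ 81774 (mod 130416).
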